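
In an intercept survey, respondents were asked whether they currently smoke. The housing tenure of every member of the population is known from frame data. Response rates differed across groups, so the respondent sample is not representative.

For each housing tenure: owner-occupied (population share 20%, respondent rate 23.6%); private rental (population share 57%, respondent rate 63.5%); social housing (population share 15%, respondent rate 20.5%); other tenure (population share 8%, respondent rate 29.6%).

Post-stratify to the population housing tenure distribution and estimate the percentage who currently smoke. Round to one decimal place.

Each cell contributes population-share × respondent value:
  owner-occupied: 0.2 × 23.6 = 4.72
  private rental: 0.57 × 63.5 = 36.195
  social housing: 0.15 × 20.5 = 3.075
  other tenure: 0.08 × 29.6 = 2.368
Post-stratified estimate = 46.358 → 46.4%.

46.4%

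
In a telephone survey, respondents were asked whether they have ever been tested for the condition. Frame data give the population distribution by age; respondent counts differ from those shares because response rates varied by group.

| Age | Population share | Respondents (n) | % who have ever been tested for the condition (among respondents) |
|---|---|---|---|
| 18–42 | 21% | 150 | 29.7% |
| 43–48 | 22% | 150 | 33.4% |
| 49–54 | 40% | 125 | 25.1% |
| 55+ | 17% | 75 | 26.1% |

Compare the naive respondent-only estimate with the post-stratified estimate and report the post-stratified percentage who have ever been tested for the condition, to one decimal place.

28.1%

Unadjusted (pooled respondent) estimate weights by respondent counts:
  (150/500)×29.7 + (150/500)×33.4 + (125/500)×25.1 + (75/500)×26.1 = 29.12%
Post-stratifying to population shares instead:
  0.21×29.7 + 0.22×33.4 + 0.4×25.1 + 0.17×26.1 = 28.062%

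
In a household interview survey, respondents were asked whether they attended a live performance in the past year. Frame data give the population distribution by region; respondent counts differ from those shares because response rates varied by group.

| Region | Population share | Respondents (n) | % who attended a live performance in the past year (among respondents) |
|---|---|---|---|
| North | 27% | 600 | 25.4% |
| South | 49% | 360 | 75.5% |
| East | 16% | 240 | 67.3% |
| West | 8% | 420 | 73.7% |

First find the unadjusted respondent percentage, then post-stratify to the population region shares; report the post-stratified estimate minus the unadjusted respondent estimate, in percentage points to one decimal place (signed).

Unadjusted (pooled respondent) estimate weights by respondent counts:
  (600/1620)×25.4 + (360/1620)×75.5 + (240/1620)×67.3 + (420/1620)×73.7 = 55.263%
Post-stratified estimate weights by population shares:
  0.27×25.4 + 0.49×75.5 + 0.16×67.3 + 0.08×73.7 = 60.517%
Difference = 60.517 − 55.263 = 5.254 pp.

+5.3 percentage points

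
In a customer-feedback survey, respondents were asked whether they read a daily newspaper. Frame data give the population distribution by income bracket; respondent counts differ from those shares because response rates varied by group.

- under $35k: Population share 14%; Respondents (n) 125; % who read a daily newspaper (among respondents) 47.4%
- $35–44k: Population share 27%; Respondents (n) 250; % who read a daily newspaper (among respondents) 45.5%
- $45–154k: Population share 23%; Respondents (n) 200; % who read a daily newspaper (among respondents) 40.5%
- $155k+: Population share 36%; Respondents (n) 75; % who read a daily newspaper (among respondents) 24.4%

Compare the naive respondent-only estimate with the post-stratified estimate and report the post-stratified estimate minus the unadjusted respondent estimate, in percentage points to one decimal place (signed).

-4.9 percentage points

Without adjustment, the pooled respondent share is:
  (125/650)×47.4 + (250/650)×45.5 + (200/650)×40.5 + (75/650)×24.4 = 41.8923%
Reweighting by population income bracket shares:
  0.14×47.4 + 0.27×45.5 + 0.23×40.5 + 0.36×24.4 = 37.02%
Difference = 37.02 − 41.8923 = -4.8723 pp.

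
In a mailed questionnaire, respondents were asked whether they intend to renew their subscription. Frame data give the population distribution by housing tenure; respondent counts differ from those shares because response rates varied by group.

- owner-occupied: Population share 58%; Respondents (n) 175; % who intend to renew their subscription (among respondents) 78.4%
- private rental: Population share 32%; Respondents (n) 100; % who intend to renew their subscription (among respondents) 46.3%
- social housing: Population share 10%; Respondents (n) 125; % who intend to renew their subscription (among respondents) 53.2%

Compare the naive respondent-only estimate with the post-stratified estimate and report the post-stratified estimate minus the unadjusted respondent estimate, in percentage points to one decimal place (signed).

Naive respondent-only estimate (weights = respondent counts):
  (175/400)×78.4 + (100/400)×46.3 + (125/400)×53.2 = 62.5%
Post-stratifying to population shares instead:
  0.58×78.4 + 0.32×46.3 + 0.1×53.2 = 65.608%
Difference = 65.608 − 62.5 = 3.108 pp.

+3.1 percentage points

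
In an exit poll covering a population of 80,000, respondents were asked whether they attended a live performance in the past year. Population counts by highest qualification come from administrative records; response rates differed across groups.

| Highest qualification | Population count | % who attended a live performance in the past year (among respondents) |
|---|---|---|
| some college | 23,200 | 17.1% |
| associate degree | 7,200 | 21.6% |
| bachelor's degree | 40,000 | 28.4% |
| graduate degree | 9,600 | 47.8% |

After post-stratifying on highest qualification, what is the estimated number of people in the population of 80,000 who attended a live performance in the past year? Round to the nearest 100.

Apply each group's respondent rate to its population count:
  some college: 23,200 × 17.1% = 3967.2
  associate degree: 7,200 × 21.6% = 1555.2
  bachelor's degree: 40,000 × 28.4% = 11,360
  graduate degree: 9,600 × 47.8% = 4588.8
Estimated total = 21471.2 → 21,500.

21,500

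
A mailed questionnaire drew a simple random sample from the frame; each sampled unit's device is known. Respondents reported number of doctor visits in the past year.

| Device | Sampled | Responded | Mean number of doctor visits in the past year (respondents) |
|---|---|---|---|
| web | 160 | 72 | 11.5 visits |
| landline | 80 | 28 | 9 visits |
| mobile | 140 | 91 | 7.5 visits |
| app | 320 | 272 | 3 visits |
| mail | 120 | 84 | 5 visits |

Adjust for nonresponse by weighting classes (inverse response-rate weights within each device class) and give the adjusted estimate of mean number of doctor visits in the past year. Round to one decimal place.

Response rates by class: web 72/160 = 45%, landline 28/80 = 35%, mobile 91/140 = 65%, app 272/320 = 85%, mail 84/120 = 70%.
Weighting each respondent by the inverse class response rate inflates each class back to its sampled size, so the class weight is n_sampled:
  web: 160 × 11.5 = 1840
  landline: 80 × 9 = 720
  mobile: 140 × 7.5 = 1050
  app: 320 × 3 = 960
  mail: 120 × 5 = 600
Adjusted estimate = 5170 / 820 = 6.30488 → 6.3.

6.3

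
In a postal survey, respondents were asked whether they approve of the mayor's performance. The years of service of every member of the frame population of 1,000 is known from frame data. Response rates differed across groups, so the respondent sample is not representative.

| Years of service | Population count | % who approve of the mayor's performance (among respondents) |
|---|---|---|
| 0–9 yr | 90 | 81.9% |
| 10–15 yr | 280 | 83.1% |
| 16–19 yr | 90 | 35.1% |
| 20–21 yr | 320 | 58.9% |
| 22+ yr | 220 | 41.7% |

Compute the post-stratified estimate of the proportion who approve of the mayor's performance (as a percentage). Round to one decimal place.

Each cell contributes population-share × respondent value:
  0–9 yr: (90/1,000) × 81.9 = 7.371
  10–15 yr: (280/1,000) × 83.1 = 23.268
  16–19 yr: (90/1,000) × 35.1 = 3.159
  20–21 yr: (320/1,000) × 58.9 = 18.848
  22+ yr: (220/1,000) × 41.7 = 9.174
Post-stratified estimate = 61.82 → 61.8%.

61.8%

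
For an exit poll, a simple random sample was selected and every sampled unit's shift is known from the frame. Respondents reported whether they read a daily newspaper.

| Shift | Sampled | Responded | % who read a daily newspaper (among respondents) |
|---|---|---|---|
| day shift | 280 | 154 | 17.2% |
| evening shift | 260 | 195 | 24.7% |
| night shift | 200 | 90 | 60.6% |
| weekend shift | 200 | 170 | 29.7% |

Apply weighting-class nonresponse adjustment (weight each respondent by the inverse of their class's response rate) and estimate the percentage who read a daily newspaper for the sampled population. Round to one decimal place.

Class response rates: day shift 154/280 = 55%, evening shift 195/260 = 75%, night shift 90/200 = 45%, weekend shift 170/200 = 85%.
Weighting each respondent by the inverse class response rate inflates each class back to its sampled size, so the class weight is n_sampled:
  day shift: 280 × 17.2 = 4816
  evening shift: 260 × 24.7 = 6422
  night shift: 200 × 60.6 = 12,120
  weekend shift: 200 × 29.7 = 5940
Adjusted estimate = 29,298 / 940 = 31.1681 → 31.2%.

31.2%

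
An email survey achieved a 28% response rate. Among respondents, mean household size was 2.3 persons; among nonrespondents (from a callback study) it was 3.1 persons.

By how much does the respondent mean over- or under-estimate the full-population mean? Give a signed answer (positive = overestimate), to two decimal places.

-0.58

Nonresponse fraction = 1 − 0.28 = 0.72.
Bias = (nonresponse fraction) × (respondent mean − nonrespondent mean)
     = 0.72 × (2.3 − 3.1) = 0.72 × -0.8 = -0.576.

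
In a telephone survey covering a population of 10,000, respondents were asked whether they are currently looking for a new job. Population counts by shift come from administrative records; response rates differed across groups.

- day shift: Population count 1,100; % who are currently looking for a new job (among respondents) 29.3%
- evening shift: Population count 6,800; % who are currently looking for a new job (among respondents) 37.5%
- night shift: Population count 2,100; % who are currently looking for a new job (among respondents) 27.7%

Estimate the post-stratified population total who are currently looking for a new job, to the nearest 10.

Apply each group's respondent rate to its population count:
  day shift: 1,100 × 29.3% = 322.3
  evening shift: 6,800 × 37.5% = 2550
  night shift: 2,100 × 27.7% = 581.7
Estimated total = 3454 → 3,450.

3,450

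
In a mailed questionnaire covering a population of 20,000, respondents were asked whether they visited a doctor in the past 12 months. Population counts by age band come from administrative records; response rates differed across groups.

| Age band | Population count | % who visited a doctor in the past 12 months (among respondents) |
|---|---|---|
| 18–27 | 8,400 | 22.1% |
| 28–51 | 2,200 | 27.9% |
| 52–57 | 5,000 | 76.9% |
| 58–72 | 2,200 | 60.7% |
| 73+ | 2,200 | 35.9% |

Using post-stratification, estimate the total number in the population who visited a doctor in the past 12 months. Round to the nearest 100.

Estimated count per cell = population count × respondent percentage:
  18–27: 8,400 × 22.1% = 1856.4
  28–51: 2,200 × 27.9% = 613.8
  52–57: 5,000 × 76.9% = 3845
  58–72: 2,200 × 60.7% = 1335.4
  73+: 2,200 × 35.9% = 789.8
Estimated total = 8440.4 → 8,400.

8,400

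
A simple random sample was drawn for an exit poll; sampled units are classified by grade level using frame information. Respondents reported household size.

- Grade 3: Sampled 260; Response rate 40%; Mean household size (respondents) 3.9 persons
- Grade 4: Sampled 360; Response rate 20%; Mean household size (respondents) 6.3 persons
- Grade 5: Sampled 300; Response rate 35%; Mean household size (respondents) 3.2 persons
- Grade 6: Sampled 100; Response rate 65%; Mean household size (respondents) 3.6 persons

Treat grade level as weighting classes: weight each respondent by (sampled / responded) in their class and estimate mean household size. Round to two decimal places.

4.51

With weight = n_sampled/n_responded per class, the weighted class total is n_sampled:
  Grade 3: 260 × 3.9 = 1014
  Grade 4: 360 × 6.3 = 2268
  Grade 5: 300 × 3.2 = 960
  Grade 6: 100 × 3.6 = 360
Adjusted estimate = 4602 / 1,020 = 4.51176 → 4.51.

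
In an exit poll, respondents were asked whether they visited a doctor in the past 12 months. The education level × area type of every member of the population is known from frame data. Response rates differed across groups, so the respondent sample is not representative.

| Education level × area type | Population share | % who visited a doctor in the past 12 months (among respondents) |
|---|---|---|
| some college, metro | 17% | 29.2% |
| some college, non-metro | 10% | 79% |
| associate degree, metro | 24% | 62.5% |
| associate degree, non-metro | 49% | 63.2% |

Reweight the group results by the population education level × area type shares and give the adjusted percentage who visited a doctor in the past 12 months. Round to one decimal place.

Reweight to the known education level × area type distribution:
  some college, metro: 0.17 × 29.2 = 4.964
  some college, non-metro: 0.1 × 79 = 7.9
  associate degree, metro: 0.24 × 62.5 = 15
  associate degree, non-metro: 0.49 × 63.2 = 30.968
Post-stratified estimate = 58.832 → 58.8%.

58.8%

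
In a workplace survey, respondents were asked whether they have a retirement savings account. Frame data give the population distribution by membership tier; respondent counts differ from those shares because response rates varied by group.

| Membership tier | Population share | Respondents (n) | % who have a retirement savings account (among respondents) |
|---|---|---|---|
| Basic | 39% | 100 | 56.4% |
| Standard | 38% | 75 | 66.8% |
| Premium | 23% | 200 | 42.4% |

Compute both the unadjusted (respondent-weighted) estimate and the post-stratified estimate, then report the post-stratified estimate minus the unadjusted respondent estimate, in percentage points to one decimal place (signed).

+6.1 percentage points

Unadjusted (pooled respondent) estimate weights by respondent counts:
  (100/375)×56.4 + (75/375)×66.8 + (200/375)×42.4 = 51.0133%
Post-stratifying to population shares instead:
  0.39×56.4 + 0.38×66.8 + 0.23×42.4 = 57.132%
Difference = 57.132 − 51.0133 = 6.1187 pp.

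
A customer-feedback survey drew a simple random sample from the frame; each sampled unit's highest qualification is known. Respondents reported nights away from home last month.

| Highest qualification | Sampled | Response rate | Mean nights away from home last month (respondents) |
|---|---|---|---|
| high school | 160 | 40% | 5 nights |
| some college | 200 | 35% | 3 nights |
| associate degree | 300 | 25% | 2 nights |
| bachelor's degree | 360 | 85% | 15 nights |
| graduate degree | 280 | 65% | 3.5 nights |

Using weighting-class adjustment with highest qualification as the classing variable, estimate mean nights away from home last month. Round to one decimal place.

Each respondent's weight = sampled/responded in their class; summing within a class gives n_sampled, so:
  high school: 160 × 5 = 800
  some college: 200 × 3 = 600
  associate degree: 300 × 2 = 600
  bachelor's degree: 360 × 15 = 5400
  graduate degree: 280 × 3.5 = 980
Adjusted estimate = 8380 / 1,300 = 6.44615 → 6.4.

6.4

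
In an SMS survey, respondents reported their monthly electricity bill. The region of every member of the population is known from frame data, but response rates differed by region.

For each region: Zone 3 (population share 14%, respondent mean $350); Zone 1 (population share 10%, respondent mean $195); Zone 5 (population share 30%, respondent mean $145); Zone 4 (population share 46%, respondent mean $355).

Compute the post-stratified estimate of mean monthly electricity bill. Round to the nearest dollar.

$275

Weight each group's respondent value by its population share:
  Zone 3: 0.14 × 350 = 49
  Zone 1: 0.1 × 195 = 19.5
  Zone 5: 0.3 × 145 = 43.5
  Zone 4: 0.46 × 355 = 163.3
Post-stratified estimate = 275.3 → $275.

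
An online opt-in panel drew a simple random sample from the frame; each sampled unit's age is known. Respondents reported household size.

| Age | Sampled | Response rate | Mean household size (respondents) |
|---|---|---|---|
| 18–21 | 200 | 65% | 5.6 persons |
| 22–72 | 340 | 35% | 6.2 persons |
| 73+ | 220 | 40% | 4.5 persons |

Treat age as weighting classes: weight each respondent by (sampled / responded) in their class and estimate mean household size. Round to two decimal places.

Inverse-response-rate weighting restores each class to its sampled count, so class totals weight by n_sampled:
  18–21: 200 × 5.6 = 1120
  22–72: 340 × 6.2 = 2108
  73+: 220 × 4.5 = 990
Adjusted estimate = 4218 / 760 = 5.55 → 5.55.

5.55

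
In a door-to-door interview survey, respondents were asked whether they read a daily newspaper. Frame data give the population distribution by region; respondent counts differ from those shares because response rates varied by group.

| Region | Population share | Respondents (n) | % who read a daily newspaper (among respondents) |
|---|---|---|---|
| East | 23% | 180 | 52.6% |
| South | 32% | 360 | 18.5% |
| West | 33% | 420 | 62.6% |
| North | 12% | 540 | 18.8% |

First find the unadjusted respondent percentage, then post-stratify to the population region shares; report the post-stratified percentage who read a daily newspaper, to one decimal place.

40.9%

Unadjusted (pooled respondent) estimate weights by respondent counts:
  (180/1500)×52.6 + (360/1500)×18.5 + (420/1500)×62.6 + (540/1500)×18.8 = 35.048%
Post-stratifying to population shares instead:
  0.23×52.6 + 0.32×18.5 + 0.33×62.6 + 0.12×18.8 = 40.932%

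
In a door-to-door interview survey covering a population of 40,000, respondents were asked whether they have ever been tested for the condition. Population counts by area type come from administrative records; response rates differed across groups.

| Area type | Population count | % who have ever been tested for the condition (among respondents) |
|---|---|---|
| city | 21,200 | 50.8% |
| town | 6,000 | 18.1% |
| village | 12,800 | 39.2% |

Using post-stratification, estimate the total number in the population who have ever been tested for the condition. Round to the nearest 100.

Estimated count per cell = population count × respondent percentage:
  city: 21,200 × 50.8% = 10769.6
  town: 6,000 × 18.1% = 1086
  village: 12,800 × 39.2% = 5017.6
Estimated total = 16873.2 → 16,900.

16,900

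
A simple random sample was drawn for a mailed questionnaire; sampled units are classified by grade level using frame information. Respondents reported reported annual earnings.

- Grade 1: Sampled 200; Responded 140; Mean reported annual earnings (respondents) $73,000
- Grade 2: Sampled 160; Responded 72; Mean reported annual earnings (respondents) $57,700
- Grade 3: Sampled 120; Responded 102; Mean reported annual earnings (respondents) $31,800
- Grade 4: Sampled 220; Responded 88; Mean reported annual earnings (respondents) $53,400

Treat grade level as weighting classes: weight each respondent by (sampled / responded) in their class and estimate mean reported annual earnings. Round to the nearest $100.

Class response rates: Grade 1 140/200 = 70%, Grade 2 72/160 = 45%, Grade 3 102/120 = 85%, Grade 4 88/220 = 40%.
With weight = n_sampled/n_responded per class, the weighted class total is n_sampled:
  Grade 1: 200 × 73,000 = 14,600,000
  Grade 2: 160 × 57,700 = 9,232,000
  Grade 3: 120 × 31,800 = 3,816,000
  Grade 4: 220 × 53,400 = 11,748,000
Adjusted estimate = 39,396,000 / 700 = 56,280 → $56,300.

$56,300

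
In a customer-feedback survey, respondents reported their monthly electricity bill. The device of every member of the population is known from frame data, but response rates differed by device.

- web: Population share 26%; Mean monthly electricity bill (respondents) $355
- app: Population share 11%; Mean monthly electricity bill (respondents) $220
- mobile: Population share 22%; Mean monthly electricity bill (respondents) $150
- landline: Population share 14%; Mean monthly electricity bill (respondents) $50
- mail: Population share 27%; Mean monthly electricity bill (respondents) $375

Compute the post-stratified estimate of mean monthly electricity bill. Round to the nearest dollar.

$258

Each cell contributes population-share × respondent value:
  web: 0.26 × 355 = 92.3
  app: 0.11 × 220 = 24.2
  mobile: 0.22 × 150 = 33
  landline: 0.14 × 50 = 7
  mail: 0.27 × 375 = 101.25
Post-stratified estimate = 257.75 → $258.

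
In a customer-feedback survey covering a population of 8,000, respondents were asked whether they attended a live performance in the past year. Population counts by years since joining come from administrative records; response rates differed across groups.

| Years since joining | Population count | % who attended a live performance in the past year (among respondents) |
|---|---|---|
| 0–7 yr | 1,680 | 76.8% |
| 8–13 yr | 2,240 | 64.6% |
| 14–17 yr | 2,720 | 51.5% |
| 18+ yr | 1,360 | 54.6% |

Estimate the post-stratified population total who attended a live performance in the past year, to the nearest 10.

Each cell contributes its population count × the respondent rate:
  0–7 yr: 1,680 × 76.8% = 1290.24
  8–13 yr: 2,240 × 64.6% = 1447.04
  14–17 yr: 2,720 × 51.5% = 1400.8
  18+ yr: 1,360 × 54.6% = 742.56
Estimated total = 4880.64 → 4,880.

4,880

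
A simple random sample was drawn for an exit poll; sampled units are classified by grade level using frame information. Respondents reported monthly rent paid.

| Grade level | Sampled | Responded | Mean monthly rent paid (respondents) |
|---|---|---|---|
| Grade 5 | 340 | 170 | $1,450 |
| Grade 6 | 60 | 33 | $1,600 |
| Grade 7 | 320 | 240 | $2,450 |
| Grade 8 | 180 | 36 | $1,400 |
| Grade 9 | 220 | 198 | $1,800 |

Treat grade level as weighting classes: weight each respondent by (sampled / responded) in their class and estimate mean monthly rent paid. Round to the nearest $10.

$1,800

Response rates by class: Grade 5 170/340 = 50%, Grade 6 33/60 = 55%, Grade 7 240/320 = 75%, Grade 8 36/180 = 20%, Grade 9 198/220 = 90%.
Weighting each respondent by the inverse class response rate inflates each class back to its sampled size, so the class weight is n_sampled:
  Grade 5: 340 × 1450 = 493,000
  Grade 6: 60 × 1600 = 96,000
  Grade 7: 320 × 2450 = 784,000
  Grade 8: 180 × 1400 = 252,000
  Grade 9: 220 × 1800 = 396,000
Adjusted estimate = 2,021,000 / 1,120 = 1804.46 → $1,800.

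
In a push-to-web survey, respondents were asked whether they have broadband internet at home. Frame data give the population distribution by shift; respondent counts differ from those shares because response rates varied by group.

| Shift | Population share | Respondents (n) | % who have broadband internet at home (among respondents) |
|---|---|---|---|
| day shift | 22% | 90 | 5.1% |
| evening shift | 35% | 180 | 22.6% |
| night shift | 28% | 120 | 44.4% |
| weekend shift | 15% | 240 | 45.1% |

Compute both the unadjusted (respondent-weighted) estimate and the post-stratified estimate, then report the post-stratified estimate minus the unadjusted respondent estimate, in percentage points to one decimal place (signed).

-4.6 percentage points

Naive respondent-only estimate (weights = respondent counts):
  (90/630)×5.1 + (180/630)×22.6 + (120/630)×44.4 + (240/630)×45.1 = 32.8238%
Reweighting by population shift shares:
  0.22×5.1 + 0.35×22.6 + 0.28×44.4 + 0.15×45.1 = 28.229%
Difference = 28.229 − 32.8238 = -4.5948 pp.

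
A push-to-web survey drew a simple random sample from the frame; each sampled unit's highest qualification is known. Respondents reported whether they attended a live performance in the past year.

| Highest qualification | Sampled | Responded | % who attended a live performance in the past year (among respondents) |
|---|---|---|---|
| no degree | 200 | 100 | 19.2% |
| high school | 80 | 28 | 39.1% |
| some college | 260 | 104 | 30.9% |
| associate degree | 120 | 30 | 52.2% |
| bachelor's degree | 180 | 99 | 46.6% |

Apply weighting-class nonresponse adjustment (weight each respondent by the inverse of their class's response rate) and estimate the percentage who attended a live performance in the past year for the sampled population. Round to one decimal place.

Class response rates: no degree 100/200 = 50%, high school 28/80 = 35%, some college 104/260 = 40%, associate degree 30/120 = 25%, bachelor's degree 99/180 = 55%.
With weight = n_sampled/n_responded per class, the weighted class total is n_sampled:
  no degree: 200 × 19.2 = 3840
  high school: 80 × 39.1 = 3128
  some college: 260 × 30.9 = 8034
  associate degree: 120 × 52.2 = 6264
  bachelor's degree: 180 × 46.6 = 8388
Adjusted estimate = 29,654 / 840 = 35.3024 → 35.3%.

35.3%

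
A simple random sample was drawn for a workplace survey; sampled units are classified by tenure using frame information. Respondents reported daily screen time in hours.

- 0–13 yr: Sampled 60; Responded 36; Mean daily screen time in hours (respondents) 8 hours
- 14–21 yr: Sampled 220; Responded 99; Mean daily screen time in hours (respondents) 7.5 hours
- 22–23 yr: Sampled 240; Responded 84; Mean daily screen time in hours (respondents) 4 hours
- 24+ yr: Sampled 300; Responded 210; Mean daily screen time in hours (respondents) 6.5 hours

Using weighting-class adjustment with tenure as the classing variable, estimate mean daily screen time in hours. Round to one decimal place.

Response rates by class: 0–13 yr 36/60 = 60%, 14–21 yr 99/220 = 45%, 22–23 yr 84/240 = 35%, 24+ yr 210/300 = 70%.
With weight = n_sampled/n_responded per class, the weighted class total is n_sampled:
  0–13 yr: 60 × 8 = 480
  14–21 yr: 220 × 7.5 = 1650
  22–23 yr: 240 × 4 = 960
  24+ yr: 300 × 6.5 = 1950
Adjusted estimate = 5040 / 820 = 6.14634 → 6.1.

6.1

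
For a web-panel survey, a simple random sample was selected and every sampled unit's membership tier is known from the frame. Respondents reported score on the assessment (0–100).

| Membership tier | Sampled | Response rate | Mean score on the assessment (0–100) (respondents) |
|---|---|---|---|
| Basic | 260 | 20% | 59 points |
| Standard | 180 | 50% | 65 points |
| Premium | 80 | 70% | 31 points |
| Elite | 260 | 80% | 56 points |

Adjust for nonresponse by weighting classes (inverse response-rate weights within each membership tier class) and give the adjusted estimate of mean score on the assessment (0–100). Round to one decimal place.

Weighting each respondent by the inverse class response rate inflates each class back to its sampled size, so the class weight is n_sampled:
  Basic: 260 × 59 = 15,340
  Standard: 180 × 65 = 11,700
  Premium: 80 × 31 = 2480
  Elite: 260 × 56 = 14,560
Adjusted estimate = 44,080 / 780 = 56.5128 → 56.5.

56.5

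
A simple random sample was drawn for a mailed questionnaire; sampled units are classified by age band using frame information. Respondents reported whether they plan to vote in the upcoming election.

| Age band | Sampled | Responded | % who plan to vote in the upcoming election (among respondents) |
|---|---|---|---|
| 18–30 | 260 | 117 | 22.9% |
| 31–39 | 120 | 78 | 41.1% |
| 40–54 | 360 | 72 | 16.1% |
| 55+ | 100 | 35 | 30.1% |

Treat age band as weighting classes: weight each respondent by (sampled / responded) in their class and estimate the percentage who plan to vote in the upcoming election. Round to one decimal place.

23.4%

Response rates by class: 18–30 117/260 = 45%, 31–39 78/120 = 65%, 40–54 72/360 = 20%, 55+ 35/100 = 35%.
Each respondent's weight = sampled/responded in their class; summing within a class gives n_sampled, so:
  18–30: 260 × 22.9 = 5954
  31–39: 120 × 41.1 = 4932
  40–54: 360 × 16.1 = 5796
  55+: 100 × 30.1 = 3010
Adjusted estimate = 19,692 / 840 = 23.4429 → 23.4%.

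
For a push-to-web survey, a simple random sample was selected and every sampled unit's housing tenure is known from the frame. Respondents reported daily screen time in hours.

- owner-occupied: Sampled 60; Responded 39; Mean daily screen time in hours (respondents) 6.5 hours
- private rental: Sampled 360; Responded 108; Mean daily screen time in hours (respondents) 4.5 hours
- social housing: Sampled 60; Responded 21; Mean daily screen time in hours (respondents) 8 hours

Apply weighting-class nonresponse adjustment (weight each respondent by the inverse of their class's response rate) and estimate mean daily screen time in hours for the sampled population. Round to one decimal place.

Response rates by class: owner-occupied 39/60 = 65%, private rental 108/360 = 30%, social housing 21/60 = 35%.
With weight = n_sampled/n_responded per class, the weighted class total is n_sampled:
  owner-occupied: 60 × 6.5 = 390
  private rental: 360 × 4.5 = 1620
  social housing: 60 × 8 = 480
Adjusted estimate = 2490 / 480 = 5.1875 → 5.2.

5.2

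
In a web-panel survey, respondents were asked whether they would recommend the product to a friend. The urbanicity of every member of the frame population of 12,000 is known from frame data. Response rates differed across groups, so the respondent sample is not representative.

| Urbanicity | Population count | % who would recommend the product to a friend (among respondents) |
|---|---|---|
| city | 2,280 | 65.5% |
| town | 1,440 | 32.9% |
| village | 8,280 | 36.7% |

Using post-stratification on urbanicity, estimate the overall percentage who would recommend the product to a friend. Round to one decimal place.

Reweight to the known urbanicity distribution:
  city: (2,280/12,000) × 65.5 = 12.445
  town: (1,440/12,000) × 32.9 = 3.948
  village: (8,280/12,000) × 36.7 = 25.323
Post-stratified estimate = 41.716 → 41.7%.

41.7%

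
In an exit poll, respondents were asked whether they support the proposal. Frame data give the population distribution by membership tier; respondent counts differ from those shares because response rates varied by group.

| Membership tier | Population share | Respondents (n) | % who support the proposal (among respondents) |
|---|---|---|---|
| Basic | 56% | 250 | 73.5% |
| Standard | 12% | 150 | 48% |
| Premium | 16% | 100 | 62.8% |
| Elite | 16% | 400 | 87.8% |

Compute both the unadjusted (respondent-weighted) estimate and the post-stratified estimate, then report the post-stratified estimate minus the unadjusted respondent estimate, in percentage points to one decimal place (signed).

-3.4 percentage points

Without adjustment, the pooled respondent share is:
  (250/900)×73.5 + (150/900)×48 + (100/900)×62.8 + (400/900)×87.8 = 74.4167%
Reweighting by population membership tier shares:
  0.56×73.5 + 0.12×48 + 0.16×62.8 + 0.16×87.8 = 71.016%
Difference = 71.016 − 74.4167 = -3.4007 pp.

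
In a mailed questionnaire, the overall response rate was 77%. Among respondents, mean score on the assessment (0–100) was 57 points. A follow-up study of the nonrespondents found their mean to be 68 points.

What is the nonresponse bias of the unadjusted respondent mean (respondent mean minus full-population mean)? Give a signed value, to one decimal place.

Nonresponse fraction = 1 − 0.77 = 0.23.
Bias = (nonresponse fraction) × (respondent mean − nonrespondent mean)
     = 0.23 × (57 − 68) = 0.23 × -11 = -2.53.

-2.5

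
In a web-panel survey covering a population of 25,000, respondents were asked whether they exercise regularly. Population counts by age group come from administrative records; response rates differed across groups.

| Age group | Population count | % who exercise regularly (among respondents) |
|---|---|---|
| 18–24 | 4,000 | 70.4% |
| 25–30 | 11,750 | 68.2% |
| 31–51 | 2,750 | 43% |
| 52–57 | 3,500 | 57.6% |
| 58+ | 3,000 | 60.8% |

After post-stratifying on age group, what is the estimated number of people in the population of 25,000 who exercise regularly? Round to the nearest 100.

Estimated count per cell = population count × respondent percentage:
  18–24: 4,000 × 70.4% = 2816
  25–30: 11,750 × 68.2% = 8013.5
  31–51: 2,750 × 43% = 1182.5
  52–57: 3,500 × 57.6% = 2016
  58+: 3,000 × 60.8% = 1824
Estimated total = 15,852 → 15,900.

15,900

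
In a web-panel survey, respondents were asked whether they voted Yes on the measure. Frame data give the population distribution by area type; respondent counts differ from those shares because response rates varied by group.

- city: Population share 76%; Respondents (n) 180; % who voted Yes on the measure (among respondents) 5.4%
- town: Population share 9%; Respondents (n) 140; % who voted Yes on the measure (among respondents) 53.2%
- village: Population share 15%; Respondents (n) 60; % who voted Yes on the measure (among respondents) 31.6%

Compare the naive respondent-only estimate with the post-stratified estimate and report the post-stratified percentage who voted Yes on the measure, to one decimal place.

Without adjustment, the pooled respondent share is:
  (180/380)×5.4 + (140/380)×53.2 + (60/380)×31.6 = 27.1474%
Reweighting by population area type shares:
  0.76×5.4 + 0.09×53.2 + 0.15×31.6 = 13.632%

13.6%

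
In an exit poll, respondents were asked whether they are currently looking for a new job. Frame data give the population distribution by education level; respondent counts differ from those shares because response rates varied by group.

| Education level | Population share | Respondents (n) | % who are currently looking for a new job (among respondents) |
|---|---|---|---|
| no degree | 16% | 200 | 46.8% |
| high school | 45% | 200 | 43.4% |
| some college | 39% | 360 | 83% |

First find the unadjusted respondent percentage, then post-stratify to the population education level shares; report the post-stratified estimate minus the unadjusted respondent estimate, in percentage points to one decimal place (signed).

-3.7 percentage points

Naive respondent-only estimate (weights = respondent counts):
  (200/760)×46.8 + (200/760)×43.4 + (360/760)×83 = 63.0526%
Post-stratified estimate weights by population shares:
  0.16×46.8 + 0.45×43.4 + 0.39×83 = 59.388%
Difference = 59.388 − 63.0526 = -3.6646 pp.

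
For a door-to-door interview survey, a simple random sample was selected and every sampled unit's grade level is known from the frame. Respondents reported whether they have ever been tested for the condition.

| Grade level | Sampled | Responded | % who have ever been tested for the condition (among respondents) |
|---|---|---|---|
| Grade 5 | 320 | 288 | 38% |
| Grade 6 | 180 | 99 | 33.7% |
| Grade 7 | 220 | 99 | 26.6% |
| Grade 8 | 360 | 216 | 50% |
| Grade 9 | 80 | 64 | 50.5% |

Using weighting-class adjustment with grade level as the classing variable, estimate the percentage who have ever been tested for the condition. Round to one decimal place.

Response rates by class: Grade 5 288/320 = 90%, Grade 6 99/180 = 55%, Grade 7 99/220 = 45%, Grade 8 216/360 = 60%, Grade 9 64/80 = 80%.
With weight = n_sampled/n_responded per class, the weighted class total is n_sampled:
  Grade 5: 320 × 38 = 12,160
  Grade 6: 180 × 33.7 = 6066
  Grade 7: 220 × 26.6 = 5852
  Grade 8: 360 × 50 = 18,000
  Grade 9: 80 × 50.5 = 4040
Adjusted estimate = 46,118 / 1,160 = 39.7569 → 39.8%.

39.8%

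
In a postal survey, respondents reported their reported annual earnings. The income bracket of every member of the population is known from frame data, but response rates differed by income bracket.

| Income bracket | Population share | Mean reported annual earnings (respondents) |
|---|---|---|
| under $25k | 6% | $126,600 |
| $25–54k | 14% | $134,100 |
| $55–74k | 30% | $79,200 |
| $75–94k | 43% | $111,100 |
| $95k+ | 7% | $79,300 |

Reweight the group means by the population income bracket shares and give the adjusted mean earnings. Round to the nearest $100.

$103,500

Weight each group's respondent value by its population share:
  under $25k: 0.06 × 126,600 = 7596
  $25–54k: 0.14 × 134,100 = 18,774
  $55–74k: 0.3 × 79,200 = 23,760
  $75–94k: 0.43 × 111,100 = 47,773
  $95k+: 0.07 × 79,300 = 5551
Post-stratified estimate = 103,454 → $103,500.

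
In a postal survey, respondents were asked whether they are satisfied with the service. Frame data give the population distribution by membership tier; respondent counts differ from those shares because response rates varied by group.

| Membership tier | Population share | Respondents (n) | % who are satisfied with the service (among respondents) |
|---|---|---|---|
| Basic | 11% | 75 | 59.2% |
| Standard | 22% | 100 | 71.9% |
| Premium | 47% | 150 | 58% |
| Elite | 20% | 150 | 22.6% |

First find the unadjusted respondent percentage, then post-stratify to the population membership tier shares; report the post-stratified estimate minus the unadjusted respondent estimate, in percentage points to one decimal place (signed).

+4.2 percentage points

Naive respondent-only estimate (weights = respondent counts):
  (75/475)×59.2 + (100/475)×71.9 + (150/475)×58 + (150/475)×22.6 = 49.9368%
Post-stratified estimate weights by population shares:
  0.11×59.2 + 0.22×71.9 + 0.47×58 + 0.2×22.6 = 54.11%
Difference = 54.11 − 49.9368 = 4.1732 pp.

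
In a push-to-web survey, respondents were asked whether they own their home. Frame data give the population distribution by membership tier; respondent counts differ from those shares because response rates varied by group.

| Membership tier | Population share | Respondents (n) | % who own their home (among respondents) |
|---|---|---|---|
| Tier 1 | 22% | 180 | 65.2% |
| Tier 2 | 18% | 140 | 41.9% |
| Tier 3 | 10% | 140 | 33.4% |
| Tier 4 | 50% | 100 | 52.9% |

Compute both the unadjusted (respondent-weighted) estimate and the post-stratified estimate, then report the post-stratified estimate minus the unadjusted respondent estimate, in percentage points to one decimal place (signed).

+2.4 percentage points

Without adjustment, the pooled respondent share is:
  (180/560)×65.2 + (140/560)×41.9 + (140/560)×33.4 + (100/560)×52.9 = 49.2286%
Reweighting by population membership tier shares:
  0.22×65.2 + 0.18×41.9 + 0.1×33.4 + 0.5×52.9 = 51.676%
Difference = 51.676 − 49.2286 = 2.4474 pp.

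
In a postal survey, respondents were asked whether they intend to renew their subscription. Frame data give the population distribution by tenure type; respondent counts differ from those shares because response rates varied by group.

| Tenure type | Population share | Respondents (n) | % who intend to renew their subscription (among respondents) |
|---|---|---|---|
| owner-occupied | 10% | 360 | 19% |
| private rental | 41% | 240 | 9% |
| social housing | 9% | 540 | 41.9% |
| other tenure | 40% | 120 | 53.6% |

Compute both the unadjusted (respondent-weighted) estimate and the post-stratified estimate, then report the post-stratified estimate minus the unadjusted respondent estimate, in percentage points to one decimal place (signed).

Unadjusted (pooled respondent) estimate weights by respondent counts:
  (360/1260)×19 + (240/1260)×9 + (540/1260)×41.9 + (120/1260)×53.6 = 30.2048%
Post-stratified estimate weights by population shares:
  0.1×19 + 0.41×9 + 0.09×41.9 + 0.4×53.6 = 30.801%
Difference = 30.801 − 30.2048 = 0.5962 pp.

+0.6 percentage points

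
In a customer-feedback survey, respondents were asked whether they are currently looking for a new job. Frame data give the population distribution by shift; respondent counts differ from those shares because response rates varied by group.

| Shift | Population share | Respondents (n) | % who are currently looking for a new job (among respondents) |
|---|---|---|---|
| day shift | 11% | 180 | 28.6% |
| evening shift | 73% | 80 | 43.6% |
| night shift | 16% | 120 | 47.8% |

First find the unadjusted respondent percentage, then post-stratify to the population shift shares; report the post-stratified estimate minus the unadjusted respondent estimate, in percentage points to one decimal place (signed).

+4.8 percentage points

Without adjustment, the pooled respondent share is:
  (180/380)×28.6 + (80/380)×43.6 + (120/380)×47.8 = 37.8211%
Post-stratified estimate weights by population shares:
  0.11×28.6 + 0.73×43.6 + 0.16×47.8 = 42.622%
Difference = 42.622 − 37.8211 = 4.8009 pp.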